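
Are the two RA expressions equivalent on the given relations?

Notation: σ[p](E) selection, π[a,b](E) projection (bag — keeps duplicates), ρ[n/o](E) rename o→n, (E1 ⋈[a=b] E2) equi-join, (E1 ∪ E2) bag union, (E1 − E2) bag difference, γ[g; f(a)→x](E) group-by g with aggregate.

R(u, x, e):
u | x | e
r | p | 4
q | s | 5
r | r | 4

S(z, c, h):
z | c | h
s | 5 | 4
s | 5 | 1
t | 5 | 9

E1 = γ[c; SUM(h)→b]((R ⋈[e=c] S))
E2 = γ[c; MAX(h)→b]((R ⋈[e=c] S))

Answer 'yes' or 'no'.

E1 subexpression sizes:
  R → 3
  S → 3
  (R ⋈[e=c] S) → 3
  γ[c; SUM(h)→b]((R ⋈[e=c] S)) → 1
E2 subexpression sizes:
  R → 3
  S → 3
  (R ⋈[e=c] S) → 3
  γ[c; MAX(h)→b]((R ⋈[e=c] S)) → 1

E1 result:
c | b
5 | 14
E2 result:
c | b
5 | 9
Witness: (5, 14) appears 1× in E1 but 0× in E2.

no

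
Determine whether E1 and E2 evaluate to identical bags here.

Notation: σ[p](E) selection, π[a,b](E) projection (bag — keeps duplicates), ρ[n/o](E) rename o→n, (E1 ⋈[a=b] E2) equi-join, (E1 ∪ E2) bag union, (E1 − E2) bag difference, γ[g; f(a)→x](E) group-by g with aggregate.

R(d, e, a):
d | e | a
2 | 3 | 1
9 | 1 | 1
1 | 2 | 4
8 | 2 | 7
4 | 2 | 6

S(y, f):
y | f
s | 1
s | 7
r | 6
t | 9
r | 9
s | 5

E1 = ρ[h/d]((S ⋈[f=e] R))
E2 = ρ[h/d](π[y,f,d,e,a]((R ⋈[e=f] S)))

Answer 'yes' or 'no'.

E1 row counts bottom-up:
  S → 6
  R → 5
  (S ⋈[f=e] R) → 1
  ρ[h/d]((S ⋈[f=e] R)) → 1
E2 row counts bottom-up:
  R → 5
  S → 6
  (R ⋈[e=f] S) → 1
  π[y,f,d,e,a]((R ⋈[e=f] S)) → 1
  ρ[h/d](π[y,f,d,e,a]((R ⋈[e=f] S))) → 1

E1 and E2 produce the same multiset:
y | f | h | e | a
s | 1 | 9 | 1 | 1

yes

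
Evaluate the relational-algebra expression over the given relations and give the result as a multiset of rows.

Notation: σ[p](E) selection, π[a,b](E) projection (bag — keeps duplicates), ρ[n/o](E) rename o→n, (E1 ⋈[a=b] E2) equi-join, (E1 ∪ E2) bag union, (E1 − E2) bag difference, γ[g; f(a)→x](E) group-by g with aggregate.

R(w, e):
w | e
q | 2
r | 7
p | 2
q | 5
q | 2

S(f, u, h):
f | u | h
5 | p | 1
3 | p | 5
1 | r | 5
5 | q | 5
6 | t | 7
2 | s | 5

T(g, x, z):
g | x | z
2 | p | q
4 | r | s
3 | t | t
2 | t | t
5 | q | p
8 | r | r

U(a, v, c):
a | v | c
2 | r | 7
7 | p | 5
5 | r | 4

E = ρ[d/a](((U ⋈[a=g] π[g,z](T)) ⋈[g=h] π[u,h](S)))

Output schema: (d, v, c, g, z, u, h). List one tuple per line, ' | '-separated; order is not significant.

Subexpression sizes:
  U → 3
  T → 6
  π[g,z](T) → 6
  (U ⋈[a=g] π[g,z](T)) → 3
  S → 6
  π[u,h](S) → 6
  ((U ⋈[a=g] π[g,z](T)) ⋈[g=h] π[u,h](S)) → 4
  ρ[d/a](((U ⋈[a=g] π[g,z](T)) ⋈[g=h] π[u,h](S))) → 4

== RESULT ==
d | v | c | g | z | u | h
5 | r | 4 | 5 | p | p | 5
5 | r | 4 | 5 | p | q | 5
5 | r | 4 | 5 | p | r | 5
5 | r | 4 | 5 | p | s | 5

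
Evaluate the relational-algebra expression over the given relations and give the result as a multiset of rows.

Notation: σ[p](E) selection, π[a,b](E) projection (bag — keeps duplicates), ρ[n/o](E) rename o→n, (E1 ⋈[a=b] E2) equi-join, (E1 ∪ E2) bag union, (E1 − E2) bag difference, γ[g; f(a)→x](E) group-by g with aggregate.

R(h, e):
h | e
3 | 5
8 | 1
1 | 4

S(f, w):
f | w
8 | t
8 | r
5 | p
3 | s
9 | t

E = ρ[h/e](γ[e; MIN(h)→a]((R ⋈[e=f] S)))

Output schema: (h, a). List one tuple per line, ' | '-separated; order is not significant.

Per-node cardinality:
  R → 3
  S → 5
  (R ⋈[e=f] S) → 1
  γ[e; MIN(h)→a]((R ⋈[e=f] S)) → 1
  ρ[h/e](γ[e; MIN(h)→a]((R ⋈[e=f] S))) → 1

== RESULT ==
h | a
5 | 3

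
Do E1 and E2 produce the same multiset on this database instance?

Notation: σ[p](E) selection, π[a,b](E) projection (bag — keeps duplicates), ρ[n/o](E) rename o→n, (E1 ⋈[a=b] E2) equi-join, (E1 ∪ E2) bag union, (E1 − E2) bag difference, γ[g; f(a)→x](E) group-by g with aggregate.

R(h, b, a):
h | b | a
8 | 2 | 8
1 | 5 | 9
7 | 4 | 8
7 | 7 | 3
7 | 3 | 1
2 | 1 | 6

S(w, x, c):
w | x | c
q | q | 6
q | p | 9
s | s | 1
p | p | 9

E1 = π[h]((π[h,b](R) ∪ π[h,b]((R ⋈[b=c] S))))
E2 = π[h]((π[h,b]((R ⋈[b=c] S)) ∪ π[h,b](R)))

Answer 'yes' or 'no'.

E1 stepwise |·|:
  R → 6
  π[h,b](R) → 6
  R → 6
  S → 4
  (R ⋈[b=c] S) → 1
  π[h,b]((R ⋈[b=c] S)) → 1
  (π[h,b](R) ∪ π[h,b]((R ⋈[b=c] S))) → 7
  π[h]((π[h,b](R) ∪ π[h,b]((R ⋈[b=c] S)))) → 7
E2 stepwise |·|:
  R → 6
  S → 4
  (R ⋈[b=c] S) → 1
  π[h,b]((R ⋈[b=c] S)) → 1
  R → 6
  π[h,b](R) → 6
  (π[h,b]((R ⋈[b=c] S)) ∪ π[h,b](R)) → 7
  π[h]((π[h,b]((R ⋈[b=c] S)) ∪ π[h,b](R))) → 7

E1 and E2 produce the same multiset:
h
1
2
2
7
7
7
8

yes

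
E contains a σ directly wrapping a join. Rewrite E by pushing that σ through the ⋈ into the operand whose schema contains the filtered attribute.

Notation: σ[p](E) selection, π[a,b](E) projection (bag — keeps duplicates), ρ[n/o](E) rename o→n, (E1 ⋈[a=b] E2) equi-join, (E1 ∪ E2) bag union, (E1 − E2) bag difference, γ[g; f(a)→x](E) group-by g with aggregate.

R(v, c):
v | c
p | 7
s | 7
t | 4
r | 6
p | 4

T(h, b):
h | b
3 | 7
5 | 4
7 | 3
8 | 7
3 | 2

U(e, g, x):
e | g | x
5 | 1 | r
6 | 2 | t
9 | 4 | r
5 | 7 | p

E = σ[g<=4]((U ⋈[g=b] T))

σ filters on g, owned by the left side.
E' = (σ[g<=4](U) ⋈[g=b] T)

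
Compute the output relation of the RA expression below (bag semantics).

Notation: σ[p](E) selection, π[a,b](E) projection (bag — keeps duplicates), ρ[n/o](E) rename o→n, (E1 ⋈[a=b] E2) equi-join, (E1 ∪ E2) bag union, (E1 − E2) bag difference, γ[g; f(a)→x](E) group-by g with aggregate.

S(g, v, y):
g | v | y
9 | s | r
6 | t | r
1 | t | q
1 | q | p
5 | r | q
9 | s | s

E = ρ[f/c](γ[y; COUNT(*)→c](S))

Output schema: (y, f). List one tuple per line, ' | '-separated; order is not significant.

Per-node cardinality:
  S → 6
  γ[y; COUNT(*)→c](S) → 4
  ρ[f/c](γ[y; COUNT(*)→c](S)) → 4

== RESULT ==
y | f
p | 1
q | 2
r | 2
s | 1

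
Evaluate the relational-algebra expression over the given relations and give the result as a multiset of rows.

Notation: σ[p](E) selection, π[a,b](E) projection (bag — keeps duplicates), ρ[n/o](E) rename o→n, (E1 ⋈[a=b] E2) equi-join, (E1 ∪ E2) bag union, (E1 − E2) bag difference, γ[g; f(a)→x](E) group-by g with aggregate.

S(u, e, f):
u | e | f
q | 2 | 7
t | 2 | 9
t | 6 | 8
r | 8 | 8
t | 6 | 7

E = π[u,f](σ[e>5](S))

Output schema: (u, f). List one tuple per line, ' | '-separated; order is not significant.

Per-node cardinality:
  S → 5
  σ[e>5](S) → 3
  π[u,f](σ[e>5](S)) → 3

== RESULT ==
u | f
r | 8
t | 7
t | 8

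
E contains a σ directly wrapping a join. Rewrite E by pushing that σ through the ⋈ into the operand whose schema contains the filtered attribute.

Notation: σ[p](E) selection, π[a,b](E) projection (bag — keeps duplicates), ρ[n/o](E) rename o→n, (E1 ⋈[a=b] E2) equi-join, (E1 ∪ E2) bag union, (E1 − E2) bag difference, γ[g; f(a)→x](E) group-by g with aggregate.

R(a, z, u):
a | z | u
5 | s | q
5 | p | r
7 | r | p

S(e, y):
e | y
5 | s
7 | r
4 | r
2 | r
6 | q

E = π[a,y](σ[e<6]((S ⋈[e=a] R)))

σ filters on e, owned by the left side.
E' = π[a,y]((σ[e<6](S) ⋈[e=a] R))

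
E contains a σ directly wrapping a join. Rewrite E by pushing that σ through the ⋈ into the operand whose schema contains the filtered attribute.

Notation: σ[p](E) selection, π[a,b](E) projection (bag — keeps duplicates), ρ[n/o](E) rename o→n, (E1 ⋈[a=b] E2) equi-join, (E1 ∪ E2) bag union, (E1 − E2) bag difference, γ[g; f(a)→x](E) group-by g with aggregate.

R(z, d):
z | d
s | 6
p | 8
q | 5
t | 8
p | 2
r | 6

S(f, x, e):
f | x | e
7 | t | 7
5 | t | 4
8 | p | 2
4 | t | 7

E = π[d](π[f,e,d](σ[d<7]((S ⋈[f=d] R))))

σ filters on d, owned by the right side.
E' = π[d](π[f,e,d]((S ⋈[f=d] σ[d<7](R))))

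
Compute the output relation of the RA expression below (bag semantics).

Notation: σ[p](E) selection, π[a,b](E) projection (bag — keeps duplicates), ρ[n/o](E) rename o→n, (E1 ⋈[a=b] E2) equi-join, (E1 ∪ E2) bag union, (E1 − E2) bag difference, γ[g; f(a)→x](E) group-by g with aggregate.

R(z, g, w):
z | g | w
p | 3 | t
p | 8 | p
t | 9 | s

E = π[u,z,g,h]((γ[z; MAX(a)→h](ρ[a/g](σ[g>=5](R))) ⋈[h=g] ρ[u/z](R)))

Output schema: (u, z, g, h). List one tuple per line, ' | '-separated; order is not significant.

Stepwise |·|:
  R → 3
  σ[g>=5](R) → 2
  ρ[a/g](σ[g>=5](R)) → 2
  γ[z; MAX(a)→h](ρ[a/g](σ[g>=5](R))) → 2
  R → 3
  ρ[u/z](R) → 3
  (γ[z; MAX(a)→h](ρ[a/g](σ[g>=5](R))) ⋈[h=g] ρ[u/z](R)) → 2
  π[u,z,g,h]((γ[z; MAX(a)→h](ρ[a/g](σ[g>=5](R))) ⋈[h=g] ρ[u/z](R))) → 2

== RESULT ==
u | z | g | h
p | p | 8 | 8
t | t | 9 | 9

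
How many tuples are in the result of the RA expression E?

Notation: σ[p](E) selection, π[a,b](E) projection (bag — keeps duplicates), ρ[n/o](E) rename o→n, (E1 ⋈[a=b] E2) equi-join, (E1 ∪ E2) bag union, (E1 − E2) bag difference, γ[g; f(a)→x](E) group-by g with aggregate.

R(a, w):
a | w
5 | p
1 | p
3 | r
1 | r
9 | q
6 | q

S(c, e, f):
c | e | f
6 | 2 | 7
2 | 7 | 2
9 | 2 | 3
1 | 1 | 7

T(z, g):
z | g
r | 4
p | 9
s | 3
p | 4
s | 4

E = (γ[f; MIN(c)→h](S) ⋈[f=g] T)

Subexpression sizes:
  S → 4
  γ[f; MIN(c)→h](S) → 3
  T → 5
  (γ[f; MIN(c)→h](S) ⋈[f=g] T) → 1

|E| = 1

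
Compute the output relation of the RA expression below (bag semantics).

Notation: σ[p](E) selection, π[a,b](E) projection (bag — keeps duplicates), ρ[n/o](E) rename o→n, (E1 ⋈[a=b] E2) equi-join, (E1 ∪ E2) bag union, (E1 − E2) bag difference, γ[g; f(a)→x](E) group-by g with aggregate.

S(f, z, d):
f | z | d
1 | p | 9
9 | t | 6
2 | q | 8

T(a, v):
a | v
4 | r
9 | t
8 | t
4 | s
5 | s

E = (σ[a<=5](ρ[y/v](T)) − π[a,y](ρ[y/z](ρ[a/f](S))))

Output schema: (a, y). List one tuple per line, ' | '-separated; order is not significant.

Row counts bottom-up:
  T → 5
  ρ[y/v](T) → 5
  σ[a<=5](ρ[y/v](T)) → 3
  S → 3
  ρ[a/f](S) → 3
  ρ[y/z](ρ[a/f](S)) → 3
  π[a,y](ρ[y/z](ρ[a/f](S))) → 3
  (σ[a<=5](ρ[y/v](T)) − π[a,y](ρ[y/z](ρ[a/f](S)))) → 3

== RESULT ==
a | y
4 | r
4 | s
5 | s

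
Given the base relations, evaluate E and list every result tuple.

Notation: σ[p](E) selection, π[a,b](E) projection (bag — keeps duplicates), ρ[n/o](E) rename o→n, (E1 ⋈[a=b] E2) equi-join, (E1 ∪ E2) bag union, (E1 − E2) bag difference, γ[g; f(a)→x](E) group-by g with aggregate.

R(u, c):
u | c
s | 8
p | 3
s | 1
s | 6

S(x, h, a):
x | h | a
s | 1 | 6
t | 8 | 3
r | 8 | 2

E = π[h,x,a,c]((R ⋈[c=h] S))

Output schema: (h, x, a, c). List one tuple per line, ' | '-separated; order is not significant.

Stepwise |·|:
  R → 4
  S → 3
  (R ⋈[c=h] S) → 3
  π[h,x,a,c]((R ⋈[c=h] S)) → 3

== RESULT ==
h | x | a | c
1 | s | 6 | 1
8 | r | 2 | 8
8 | t | 3 | 8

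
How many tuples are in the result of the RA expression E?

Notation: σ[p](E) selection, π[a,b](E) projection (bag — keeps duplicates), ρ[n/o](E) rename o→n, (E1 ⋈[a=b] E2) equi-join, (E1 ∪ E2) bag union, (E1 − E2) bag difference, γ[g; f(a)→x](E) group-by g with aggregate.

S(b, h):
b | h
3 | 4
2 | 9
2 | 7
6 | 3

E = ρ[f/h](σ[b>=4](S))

Stepwise |·|:
  S → 4
  σ[b>=4](S) → 1
  ρ[f/h](σ[b>=4](S)) → 1

|E| = 1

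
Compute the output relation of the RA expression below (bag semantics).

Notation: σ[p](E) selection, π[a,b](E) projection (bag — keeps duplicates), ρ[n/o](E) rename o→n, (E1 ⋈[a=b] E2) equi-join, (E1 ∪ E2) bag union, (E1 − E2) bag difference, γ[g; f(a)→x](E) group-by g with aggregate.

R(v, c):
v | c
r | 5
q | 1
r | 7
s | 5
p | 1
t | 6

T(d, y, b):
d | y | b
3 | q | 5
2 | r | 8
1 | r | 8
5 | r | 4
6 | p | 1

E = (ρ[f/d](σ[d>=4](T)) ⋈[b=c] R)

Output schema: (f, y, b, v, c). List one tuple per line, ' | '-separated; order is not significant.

Row counts bottom-up:
  T → 5
  σ[d>=4](T) → 2
  ρ[f/d](σ[d>=4](T)) → 2
  R → 6
  (ρ[f/d](σ[d>=4](T)) ⋈[b=c] R) → 2

== RESULT ==
f | y | b | v | c
6 | p | 1 | p | 1
6 | p | 1 | q | 1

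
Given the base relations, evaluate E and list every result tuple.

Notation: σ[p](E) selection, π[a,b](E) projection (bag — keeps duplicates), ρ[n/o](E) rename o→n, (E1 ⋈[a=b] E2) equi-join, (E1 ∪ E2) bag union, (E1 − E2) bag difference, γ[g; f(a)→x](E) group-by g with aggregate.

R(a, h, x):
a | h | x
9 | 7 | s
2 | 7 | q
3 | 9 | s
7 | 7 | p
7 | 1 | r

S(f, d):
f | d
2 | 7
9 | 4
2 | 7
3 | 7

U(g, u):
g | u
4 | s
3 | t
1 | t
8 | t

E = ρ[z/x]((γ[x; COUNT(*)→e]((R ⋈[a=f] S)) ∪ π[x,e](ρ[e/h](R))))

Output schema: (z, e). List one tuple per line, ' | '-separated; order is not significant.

Subexpression sizes:
  R → 5
  S → 4
  (R ⋈[a=f] S) → 4
  γ[x; COUNT(*)→e]((R ⋈[a=f] S)) → 2
  R → 5
  ρ[e/h](R) → 5
  π[x,e](ρ[e/h](R)) → 5
  (γ[x; COUNT(*)→e]((R ⋈[a=f] S)) ∪ π[x,e](ρ[e/h](R))) → 7
  ρ[z/x]((γ[x; COUNT(*)→e]((R ⋈[a=f] S)) ∪ π[x,e](ρ[e/h](R)))) → 7

== RESULT ==
z | e
p | 7
q | 2
q | 7
r | 1
s | 2
s | 7
s | 9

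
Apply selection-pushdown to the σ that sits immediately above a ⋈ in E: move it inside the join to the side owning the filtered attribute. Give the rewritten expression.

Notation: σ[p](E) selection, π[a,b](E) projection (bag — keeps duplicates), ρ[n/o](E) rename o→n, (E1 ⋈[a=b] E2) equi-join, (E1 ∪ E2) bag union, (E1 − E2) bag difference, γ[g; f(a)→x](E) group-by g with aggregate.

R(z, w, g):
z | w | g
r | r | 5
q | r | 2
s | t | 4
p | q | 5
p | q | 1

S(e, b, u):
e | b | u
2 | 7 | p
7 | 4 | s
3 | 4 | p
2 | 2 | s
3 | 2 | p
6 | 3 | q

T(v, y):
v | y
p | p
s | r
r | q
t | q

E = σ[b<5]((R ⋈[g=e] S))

σ filters on b, owned by the right side.
E' = (R ⋈[g=e] σ[b<5](S))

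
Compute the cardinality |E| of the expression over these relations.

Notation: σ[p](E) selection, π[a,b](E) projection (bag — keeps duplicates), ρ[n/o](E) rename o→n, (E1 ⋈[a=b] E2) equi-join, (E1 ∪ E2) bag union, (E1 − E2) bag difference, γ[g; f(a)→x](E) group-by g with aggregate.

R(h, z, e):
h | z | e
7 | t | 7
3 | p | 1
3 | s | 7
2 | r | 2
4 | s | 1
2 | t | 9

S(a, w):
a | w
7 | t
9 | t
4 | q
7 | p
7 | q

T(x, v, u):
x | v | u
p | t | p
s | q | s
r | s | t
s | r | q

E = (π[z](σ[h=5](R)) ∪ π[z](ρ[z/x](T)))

Per-node cardinality:
  R → 6
  σ[h=5](R) → 0
  π[z](σ[h=5](R)) → 0
  T → 4
  ρ[z/x](T) → 4
  π[z](ρ[z/x](T)) → 4
  (π[z](σ[h=5](R)) ∪ π[z](ρ[z/x](T))) → 4

|E| = 4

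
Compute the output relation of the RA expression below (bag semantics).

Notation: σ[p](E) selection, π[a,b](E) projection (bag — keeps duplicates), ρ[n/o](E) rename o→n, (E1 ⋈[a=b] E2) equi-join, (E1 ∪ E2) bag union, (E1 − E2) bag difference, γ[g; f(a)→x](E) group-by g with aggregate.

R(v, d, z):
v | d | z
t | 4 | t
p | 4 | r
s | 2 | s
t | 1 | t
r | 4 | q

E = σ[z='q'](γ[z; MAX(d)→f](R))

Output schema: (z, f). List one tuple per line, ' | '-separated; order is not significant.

Row counts bottom-up:
  R → 5
  γ[z; MAX(d)→f](R) → 4
  σ[z='q'](γ[z; MAX(d)→f](R)) → 1

== RESULT ==
z | f
q | 4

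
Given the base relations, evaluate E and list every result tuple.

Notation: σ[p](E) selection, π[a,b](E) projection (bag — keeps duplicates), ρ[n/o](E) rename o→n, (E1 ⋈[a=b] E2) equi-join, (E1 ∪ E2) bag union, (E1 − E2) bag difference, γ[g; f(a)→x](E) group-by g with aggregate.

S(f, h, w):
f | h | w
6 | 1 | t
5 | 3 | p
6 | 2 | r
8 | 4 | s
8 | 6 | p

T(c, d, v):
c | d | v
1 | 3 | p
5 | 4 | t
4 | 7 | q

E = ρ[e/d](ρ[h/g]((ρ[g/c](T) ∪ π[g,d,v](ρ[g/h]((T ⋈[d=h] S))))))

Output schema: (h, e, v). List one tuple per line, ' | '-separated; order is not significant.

Subexpression sizes:
  T → 3
  ρ[g/c](T) → 3
  T → 3
  S → 5
  (T ⋈[d=h] S) → 2
  ρ[g/h]((T ⋈[d=h] S)) → 2
  π[g,d,v](ρ[g/h]((T ⋈[d=h] S))) → 2
  (ρ[g/c](T) ∪ π[g,d,v](ρ[g/h]((T ⋈[d=h] S)))) → 5
  ρ[h/g]((ρ[g/c](T) ∪ π[g,d,v](ρ[g/h]((T ⋈[d=h] S))))) → 5
  ρ[e/d](ρ[h/g]((ρ[g/c](T) ∪ π[g,d,v](ρ[g/h]((T ⋈[d=h] S)))))) → 5

== RESULT ==
h | e | v
1 | 3 | p
3 | 3 | p
4 | 4 | t
4 | 7 | q
5 | 4 | t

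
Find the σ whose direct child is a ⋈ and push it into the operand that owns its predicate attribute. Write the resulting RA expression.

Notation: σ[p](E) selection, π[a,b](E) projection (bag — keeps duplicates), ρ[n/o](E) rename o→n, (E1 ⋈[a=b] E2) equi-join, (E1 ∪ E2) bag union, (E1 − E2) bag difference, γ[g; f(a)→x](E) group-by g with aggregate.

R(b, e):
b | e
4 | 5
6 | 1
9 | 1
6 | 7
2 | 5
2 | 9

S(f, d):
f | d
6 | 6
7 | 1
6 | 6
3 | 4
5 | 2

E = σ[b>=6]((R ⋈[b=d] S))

σ filters on b, owned by the left side.
E' = (σ[b>=6](R) ⋈[b=d] S)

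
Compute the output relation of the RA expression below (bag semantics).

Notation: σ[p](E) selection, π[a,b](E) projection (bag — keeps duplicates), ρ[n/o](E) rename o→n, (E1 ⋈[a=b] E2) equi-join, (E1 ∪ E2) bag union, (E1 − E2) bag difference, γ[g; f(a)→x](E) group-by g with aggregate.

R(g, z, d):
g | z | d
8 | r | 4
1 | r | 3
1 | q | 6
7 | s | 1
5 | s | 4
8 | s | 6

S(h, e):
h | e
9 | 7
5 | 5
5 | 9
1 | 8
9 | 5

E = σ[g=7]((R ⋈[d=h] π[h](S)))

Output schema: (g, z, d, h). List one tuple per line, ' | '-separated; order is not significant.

Per-node cardinality:
  R → 6
  S → 5
  π[h](S) → 5
  (R ⋈[d=h] π[h](S)) → 1
  σ[g=7]((R ⋈[d=h] π[h](S))) → 1

== RESULT ==
g | z | d | h
7 | s | 1 | 1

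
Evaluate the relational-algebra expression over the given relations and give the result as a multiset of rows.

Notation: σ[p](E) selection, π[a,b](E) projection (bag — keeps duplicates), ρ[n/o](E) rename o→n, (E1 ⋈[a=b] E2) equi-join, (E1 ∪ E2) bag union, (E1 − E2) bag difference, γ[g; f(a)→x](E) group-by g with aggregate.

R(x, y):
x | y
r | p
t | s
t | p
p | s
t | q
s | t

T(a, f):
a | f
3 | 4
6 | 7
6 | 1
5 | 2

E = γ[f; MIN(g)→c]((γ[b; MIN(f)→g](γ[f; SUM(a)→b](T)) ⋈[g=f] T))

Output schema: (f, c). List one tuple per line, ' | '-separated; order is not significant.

Subexpression sizes:
  T → 4
  γ[f; SUM(a)→b](T) → 4
  γ[b; MIN(f)→g](γ[f; SUM(a)→b](T)) → 3
  T → 4
  (γ[b; MIN(f)→g](γ[f; SUM(a)→b](T)) ⋈[g=f] T) → 3
  γ[f; MIN(g)→c]((γ[b; MIN(f)→g](γ[f; SUM(a)→b](T)) ⋈[g=f] T)) → 3

== RESULT ==
f | c
1 | 1
2 | 2
4 | 4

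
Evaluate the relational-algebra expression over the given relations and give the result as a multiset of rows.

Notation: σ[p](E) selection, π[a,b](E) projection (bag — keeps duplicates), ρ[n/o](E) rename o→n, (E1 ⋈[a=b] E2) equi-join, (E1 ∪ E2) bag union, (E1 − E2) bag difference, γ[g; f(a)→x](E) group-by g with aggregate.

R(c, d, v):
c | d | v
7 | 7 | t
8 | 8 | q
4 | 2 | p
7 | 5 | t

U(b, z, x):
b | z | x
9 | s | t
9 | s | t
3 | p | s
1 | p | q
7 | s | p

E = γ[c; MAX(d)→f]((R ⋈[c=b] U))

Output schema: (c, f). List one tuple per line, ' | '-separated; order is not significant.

Stepwise |·|:
  R → 4
  U → 5
  (R ⋈[c=b] U) → 2
  γ[c; MAX(d)→f]((R ⋈[c=b] U)) → 1

== RESULT ==
c | f
7 | 7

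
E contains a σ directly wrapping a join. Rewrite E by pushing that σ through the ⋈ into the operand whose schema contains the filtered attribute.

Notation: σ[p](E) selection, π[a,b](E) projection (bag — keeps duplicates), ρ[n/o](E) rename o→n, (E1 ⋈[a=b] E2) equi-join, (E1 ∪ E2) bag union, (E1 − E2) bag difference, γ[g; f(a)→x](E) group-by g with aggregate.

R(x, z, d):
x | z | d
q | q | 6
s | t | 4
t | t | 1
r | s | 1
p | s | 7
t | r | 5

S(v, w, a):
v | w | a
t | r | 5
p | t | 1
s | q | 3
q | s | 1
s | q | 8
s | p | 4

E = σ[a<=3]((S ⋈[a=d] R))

σ filters on a, owned by the left side.
E' = (σ[a<=3](S) ⋈[a=d] R)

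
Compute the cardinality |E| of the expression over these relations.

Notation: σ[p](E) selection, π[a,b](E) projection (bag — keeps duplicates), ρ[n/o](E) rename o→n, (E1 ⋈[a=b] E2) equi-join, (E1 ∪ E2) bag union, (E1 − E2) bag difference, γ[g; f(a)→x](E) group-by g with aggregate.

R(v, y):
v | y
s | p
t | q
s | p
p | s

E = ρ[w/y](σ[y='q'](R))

Per-node cardinality:
  R → 4
  σ[y='q'](R) → 1
  ρ[w/y](σ[y='q'](R)) → 1

|E| = 1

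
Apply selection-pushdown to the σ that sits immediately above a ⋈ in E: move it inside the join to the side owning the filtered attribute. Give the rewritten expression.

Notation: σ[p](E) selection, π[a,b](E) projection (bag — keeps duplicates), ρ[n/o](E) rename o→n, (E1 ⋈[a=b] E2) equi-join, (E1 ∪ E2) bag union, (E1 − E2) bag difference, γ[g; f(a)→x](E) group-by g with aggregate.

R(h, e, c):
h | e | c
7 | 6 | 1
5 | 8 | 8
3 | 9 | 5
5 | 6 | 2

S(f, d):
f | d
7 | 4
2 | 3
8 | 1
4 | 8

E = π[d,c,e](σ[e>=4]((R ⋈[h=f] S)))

σ filters on e, owned by the left side.
E' = π[d,c,e]((σ[e>=4](R) ⋈[h=f] S))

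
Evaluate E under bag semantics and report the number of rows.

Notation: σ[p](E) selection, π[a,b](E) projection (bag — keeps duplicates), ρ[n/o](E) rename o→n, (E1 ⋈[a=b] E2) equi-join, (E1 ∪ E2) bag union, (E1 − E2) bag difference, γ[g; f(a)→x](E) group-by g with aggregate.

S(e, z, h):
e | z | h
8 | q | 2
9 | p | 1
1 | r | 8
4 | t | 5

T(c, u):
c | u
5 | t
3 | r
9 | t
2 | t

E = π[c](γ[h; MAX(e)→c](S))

Subexpression sizes:
  S → 4
  γ[h; MAX(e)→c](S) → 4
  π[c](γ[h; MAX(e)→c](S)) → 4

|E| = 4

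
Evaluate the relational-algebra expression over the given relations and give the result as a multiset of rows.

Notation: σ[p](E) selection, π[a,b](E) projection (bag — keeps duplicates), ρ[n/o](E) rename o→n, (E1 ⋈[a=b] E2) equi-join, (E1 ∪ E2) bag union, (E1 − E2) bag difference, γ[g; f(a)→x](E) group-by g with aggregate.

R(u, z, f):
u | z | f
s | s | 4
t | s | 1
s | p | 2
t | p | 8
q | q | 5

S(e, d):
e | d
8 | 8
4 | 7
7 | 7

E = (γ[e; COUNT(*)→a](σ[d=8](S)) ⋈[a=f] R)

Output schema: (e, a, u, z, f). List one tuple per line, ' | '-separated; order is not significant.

Per-node cardinality:
  S → 3
  σ[d=8](S) → 1
  γ[e; COUNT(*)→a](σ[d=8](S)) → 1
  R → 5
  (γ[e; COUNT(*)→a](σ[d=8](S)) ⋈[a=f] R) → 1

== RESULT ==
e | a | u | z | f
8 | 1 | t | s | 1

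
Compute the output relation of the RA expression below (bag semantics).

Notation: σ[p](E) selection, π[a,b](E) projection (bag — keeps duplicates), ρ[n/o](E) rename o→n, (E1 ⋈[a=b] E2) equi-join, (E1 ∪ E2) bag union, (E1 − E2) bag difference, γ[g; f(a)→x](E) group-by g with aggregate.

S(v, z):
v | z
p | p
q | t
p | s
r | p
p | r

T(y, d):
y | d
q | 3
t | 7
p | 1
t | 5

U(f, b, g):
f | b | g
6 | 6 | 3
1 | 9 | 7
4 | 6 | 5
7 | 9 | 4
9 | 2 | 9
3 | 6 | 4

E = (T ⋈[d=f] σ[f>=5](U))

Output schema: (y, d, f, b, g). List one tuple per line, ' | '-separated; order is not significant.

Stepwise |·|:
  T → 4
  U → 6
  σ[f>=5](U) → 3
  (T ⋈[d=f] σ[f>=5](U)) → 1

== RESULT ==
y | d | f | b | g
t | 7 | 7 | 9 | 4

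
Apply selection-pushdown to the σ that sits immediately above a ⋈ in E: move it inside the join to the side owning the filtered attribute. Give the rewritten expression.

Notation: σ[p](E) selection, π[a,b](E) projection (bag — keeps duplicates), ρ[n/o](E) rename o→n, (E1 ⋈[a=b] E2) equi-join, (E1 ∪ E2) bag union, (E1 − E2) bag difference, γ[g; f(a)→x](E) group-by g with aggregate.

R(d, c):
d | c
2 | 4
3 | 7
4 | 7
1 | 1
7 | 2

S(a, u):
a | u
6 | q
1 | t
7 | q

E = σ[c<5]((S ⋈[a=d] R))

σ filters on c, owned by the right side.
E' = (S ⋈[a=d] σ[c<5](R))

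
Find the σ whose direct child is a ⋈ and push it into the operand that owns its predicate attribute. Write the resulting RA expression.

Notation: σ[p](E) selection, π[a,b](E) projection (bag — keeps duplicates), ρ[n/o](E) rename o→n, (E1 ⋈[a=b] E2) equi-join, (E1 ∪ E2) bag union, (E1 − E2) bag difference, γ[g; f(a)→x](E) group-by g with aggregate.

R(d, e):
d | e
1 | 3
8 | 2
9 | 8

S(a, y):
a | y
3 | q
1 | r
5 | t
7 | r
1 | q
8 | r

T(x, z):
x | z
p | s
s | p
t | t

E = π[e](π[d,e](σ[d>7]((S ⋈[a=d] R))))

σ filters on d, owned by the right side.
E' = π[e](π[d,e]((S ⋈[a=d] σ[d>7](R))))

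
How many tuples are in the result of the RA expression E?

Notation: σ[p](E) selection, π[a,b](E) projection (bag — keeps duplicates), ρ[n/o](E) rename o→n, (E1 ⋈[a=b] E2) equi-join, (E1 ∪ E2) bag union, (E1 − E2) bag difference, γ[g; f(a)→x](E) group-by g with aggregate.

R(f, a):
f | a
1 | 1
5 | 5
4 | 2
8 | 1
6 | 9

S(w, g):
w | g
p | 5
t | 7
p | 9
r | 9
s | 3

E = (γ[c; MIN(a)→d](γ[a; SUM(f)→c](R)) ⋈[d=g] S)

Per-node cardinality:
  R → 5
  γ[a; SUM(f)→c](R) → 4
  γ[c; MIN(a)→d](γ[a; SUM(f)→c](R)) → 4
  S → 5
  (γ[c; MIN(a)→d](γ[a; SUM(f)→c](R)) ⋈[d=g] S) → 3

|E| = 3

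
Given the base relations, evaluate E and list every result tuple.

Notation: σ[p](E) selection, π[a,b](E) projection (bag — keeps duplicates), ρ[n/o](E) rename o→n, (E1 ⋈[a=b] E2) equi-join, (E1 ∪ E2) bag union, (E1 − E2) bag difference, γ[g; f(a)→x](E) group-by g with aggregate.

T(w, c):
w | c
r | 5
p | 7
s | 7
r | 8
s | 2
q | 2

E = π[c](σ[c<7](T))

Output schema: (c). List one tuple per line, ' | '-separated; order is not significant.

Per-node cardinality:
  T → 6
  σ[c<7](T) → 3
  π[c](σ[c<7](T)) → 3

== RESULT ==
c
2
2
5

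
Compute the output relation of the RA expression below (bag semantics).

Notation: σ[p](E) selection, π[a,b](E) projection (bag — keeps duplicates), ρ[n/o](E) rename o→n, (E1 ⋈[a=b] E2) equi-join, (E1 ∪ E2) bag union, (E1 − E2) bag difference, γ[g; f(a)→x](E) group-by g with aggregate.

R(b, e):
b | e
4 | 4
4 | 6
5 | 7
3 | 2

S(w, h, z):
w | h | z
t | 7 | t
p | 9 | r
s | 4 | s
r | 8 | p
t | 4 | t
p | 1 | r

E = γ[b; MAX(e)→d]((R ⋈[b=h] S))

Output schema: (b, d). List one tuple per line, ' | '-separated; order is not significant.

Subexpression sizes:
  R → 4
  S → 6
  (R ⋈[b=h] S) → 4
  γ[b; MAX(e)→d]((R ⋈[b=h] S)) → 1

== RESULT ==
b | d
4 | 6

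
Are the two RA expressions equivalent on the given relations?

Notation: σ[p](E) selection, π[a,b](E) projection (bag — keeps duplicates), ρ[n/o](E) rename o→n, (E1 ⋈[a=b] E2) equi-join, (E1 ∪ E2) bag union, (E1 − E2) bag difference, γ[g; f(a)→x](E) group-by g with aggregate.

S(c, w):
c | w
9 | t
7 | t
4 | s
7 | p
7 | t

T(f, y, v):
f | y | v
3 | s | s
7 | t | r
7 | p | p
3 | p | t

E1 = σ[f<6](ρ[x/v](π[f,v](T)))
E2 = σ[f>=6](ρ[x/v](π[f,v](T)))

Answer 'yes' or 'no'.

E1 per-node cardinality:
  T → 4
  π[f,v](T) → 4
  ρ[x/v](π[f,v](T)) → 4
  σ[f<6](ρ[x/v](π[f,v](T))) → 2
E2 per-node cardinality:
  T → 4
  π[f,v](T) → 4
  ρ[x/v](π[f,v](T)) → 4
  σ[f>=6](ρ[x/v](π[f,v](T))) → 2

E1 result:
f | x
3 | s
3 | t
E2 result:
f | x
7 | p
7 | r
Witness: (3, 't') appears 1× in E1 but 0× in E2.

no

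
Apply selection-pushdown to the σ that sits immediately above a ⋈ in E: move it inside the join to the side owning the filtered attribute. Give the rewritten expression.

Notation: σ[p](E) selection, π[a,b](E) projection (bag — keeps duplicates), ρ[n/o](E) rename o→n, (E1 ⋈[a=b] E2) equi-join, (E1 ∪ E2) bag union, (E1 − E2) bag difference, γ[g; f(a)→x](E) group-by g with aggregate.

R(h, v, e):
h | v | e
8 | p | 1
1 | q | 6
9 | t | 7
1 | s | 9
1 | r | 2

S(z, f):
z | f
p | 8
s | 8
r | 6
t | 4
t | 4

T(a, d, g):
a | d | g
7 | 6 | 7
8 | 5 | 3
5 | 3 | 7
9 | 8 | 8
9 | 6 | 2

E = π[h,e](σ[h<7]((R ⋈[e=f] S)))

σ filters on h, owned by the left side.
E' = π[h,e]((σ[h<7](R) ⋈[e=f] S))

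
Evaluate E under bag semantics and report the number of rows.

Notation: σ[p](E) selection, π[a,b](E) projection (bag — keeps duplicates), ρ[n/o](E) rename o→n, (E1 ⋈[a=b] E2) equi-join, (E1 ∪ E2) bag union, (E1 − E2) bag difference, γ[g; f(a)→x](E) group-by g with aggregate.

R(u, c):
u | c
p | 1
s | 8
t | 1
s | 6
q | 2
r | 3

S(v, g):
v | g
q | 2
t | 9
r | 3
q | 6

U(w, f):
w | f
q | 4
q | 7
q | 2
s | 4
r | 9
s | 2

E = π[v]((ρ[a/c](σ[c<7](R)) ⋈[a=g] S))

Per-node cardinality:
  R → 6
  σ[c<7](R) → 5
  ρ[a/c](σ[c<7](R)) → 5
  S → 4
  (ρ[a/c](σ[c<7](R)) ⋈[a=g] S) → 3
  π[v]((ρ[a/c](σ[c<7](R)) ⋈[a=g] S)) → 3

|E| = 3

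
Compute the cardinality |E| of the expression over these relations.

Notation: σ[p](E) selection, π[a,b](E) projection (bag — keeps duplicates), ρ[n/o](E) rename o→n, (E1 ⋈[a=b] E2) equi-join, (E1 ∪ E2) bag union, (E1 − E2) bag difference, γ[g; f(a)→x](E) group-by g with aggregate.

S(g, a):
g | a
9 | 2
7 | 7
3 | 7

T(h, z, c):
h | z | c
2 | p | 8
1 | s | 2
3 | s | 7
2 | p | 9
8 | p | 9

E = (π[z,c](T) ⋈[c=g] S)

Stepwise |·|:
  T → 5
  π[z,c](T) → 5
  S → 3
  (π[z,c](T) ⋈[c=g] S) → 3

|E| = 3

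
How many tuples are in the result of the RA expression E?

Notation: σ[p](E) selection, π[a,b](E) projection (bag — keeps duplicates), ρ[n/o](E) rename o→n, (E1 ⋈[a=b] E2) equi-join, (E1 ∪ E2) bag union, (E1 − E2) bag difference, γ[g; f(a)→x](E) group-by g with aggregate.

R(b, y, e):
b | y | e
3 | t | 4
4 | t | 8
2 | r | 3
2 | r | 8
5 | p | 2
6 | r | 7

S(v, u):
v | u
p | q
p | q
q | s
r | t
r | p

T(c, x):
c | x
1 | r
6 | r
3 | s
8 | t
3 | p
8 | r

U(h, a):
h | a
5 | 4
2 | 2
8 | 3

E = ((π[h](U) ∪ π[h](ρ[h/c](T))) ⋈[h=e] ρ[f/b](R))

Stepwise |·|:
  U → 3
  π[h](U) → 3
  T → 6
  ρ[h/c](T) → 6
  π[h](ρ[h/c](T)) → 6
  (π[h](U) ∪ π[h](ρ[h/c](T))) → 9
  R → 6
  ρ[f/b](R) → 6
  ((π[h](U) ∪ π[h](ρ[h/c](T))) ⋈[h=e] ρ[f/b](R)) → 9

|E| = 9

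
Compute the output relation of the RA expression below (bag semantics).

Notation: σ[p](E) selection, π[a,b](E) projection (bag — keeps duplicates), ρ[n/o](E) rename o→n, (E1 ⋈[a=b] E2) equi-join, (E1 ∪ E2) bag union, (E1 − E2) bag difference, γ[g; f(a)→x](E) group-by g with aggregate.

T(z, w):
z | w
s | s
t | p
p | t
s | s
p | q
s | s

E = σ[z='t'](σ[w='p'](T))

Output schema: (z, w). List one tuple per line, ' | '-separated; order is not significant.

Per-node cardinality:
  T → 6
  σ[w='p'](T) → 1
  σ[z='t'](σ[w='p'](T)) → 1

== RESULT ==
z | w
t | p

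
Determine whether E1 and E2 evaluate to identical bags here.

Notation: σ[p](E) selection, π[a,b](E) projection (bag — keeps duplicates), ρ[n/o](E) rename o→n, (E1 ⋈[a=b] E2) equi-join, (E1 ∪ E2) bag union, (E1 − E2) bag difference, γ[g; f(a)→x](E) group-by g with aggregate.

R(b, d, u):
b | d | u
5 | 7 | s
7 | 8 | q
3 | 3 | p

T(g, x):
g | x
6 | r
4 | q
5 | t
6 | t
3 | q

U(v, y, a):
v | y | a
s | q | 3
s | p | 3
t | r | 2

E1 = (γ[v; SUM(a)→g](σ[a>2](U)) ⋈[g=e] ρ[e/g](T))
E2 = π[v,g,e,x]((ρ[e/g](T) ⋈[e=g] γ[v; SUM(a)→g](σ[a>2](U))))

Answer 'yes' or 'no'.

E1 per-node cardinality:
  U → 3
  σ[a>2](U) → 2
  γ[v; SUM(a)→g](σ[a>2](U)) → 1
  T → 5
  ρ[e/g](T) → 5
  (γ[v; SUM(a)→g](σ[a>2](U)) ⋈[g=e] ρ[e/g](T)) → 2
E2 per-node cardinality:
  T → 5
  ρ[e/g](T) → 5
  U → 3
  σ[a>2](U) → 2
  γ[v; SUM(a)→g](σ[a>2](U)) → 1
  (ρ[e/g](T) ⋈[e=g] γ[v; SUM(a)→g](σ[a>2](U))) → 2
  π[v,g,e,x]((ρ[e/g](T) ⋈[e=g] γ[v; SUM(a)→g](σ[a>2](U)))) → 2

E1 and E2 produce the same multiset:
v | g | e | x
s | 6 | 6 | r
s | 6 | 6 | t

yes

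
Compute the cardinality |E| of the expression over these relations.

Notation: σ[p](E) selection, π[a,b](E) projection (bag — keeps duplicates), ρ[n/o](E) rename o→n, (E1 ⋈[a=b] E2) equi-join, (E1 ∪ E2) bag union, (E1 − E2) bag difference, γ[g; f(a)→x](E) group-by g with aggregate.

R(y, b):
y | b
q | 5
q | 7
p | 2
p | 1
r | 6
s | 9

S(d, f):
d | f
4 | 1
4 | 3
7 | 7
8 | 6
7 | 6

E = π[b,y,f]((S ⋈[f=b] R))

Per-node cardinality:
  S → 5
  R → 6
  (S ⋈[f=b] R) → 4
  π[b,y,f]((S ⋈[f=b] R)) → 4

|E| = 4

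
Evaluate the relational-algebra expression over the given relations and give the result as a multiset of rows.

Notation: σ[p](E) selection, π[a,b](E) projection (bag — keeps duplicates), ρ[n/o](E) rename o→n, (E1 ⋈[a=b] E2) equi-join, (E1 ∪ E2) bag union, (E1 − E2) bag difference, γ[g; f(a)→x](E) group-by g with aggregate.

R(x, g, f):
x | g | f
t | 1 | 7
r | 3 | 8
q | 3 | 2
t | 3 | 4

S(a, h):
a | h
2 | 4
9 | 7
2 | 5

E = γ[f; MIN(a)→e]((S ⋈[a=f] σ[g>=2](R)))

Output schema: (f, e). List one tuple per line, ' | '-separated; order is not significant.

Per-node cardinality:
  S → 3
  R → 4
  σ[g>=2](R) → 3
  (S ⋈[a=f] σ[g>=2](R)) → 2
  γ[f; MIN(a)→e]((S ⋈[a=f] σ[g>=2](R))) → 1

== RESULT ==
f | e
2 | 2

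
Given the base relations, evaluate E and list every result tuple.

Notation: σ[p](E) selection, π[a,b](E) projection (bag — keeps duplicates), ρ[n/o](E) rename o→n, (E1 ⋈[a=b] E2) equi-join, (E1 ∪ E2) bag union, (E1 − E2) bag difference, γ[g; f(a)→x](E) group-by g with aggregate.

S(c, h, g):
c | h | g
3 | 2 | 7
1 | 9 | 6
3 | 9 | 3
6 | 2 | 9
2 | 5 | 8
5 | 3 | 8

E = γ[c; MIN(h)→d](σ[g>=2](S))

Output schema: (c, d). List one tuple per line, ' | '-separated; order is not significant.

Row counts bottom-up:
  S → 6
  σ[g>=2](S) → 6
  γ[c; MIN(h)→d](σ[g>=2](S)) → 5

== RESULT ==
c | d
1 | 9
2 | 5
3 | 2
5 | 3
6 | 2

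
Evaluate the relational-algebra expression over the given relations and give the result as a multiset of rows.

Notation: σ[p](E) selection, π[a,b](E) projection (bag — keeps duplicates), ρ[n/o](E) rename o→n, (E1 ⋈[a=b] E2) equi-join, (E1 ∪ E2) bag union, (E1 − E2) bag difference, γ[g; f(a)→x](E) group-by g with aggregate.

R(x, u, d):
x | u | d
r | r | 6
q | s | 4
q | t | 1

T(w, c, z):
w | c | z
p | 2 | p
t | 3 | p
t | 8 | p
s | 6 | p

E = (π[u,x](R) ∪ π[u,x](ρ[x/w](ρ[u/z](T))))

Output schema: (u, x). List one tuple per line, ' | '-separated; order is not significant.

Stepwise |·|:
  R → 3
  π[u,x](R) → 3
  T → 4
  ρ[u/z](T) → 4
  ρ[x/w](ρ[u/z](T)) → 4
  π[u,x](ρ[x/w](ρ[u/z](T))) → 4
  (π[u,x](R) ∪ π[u,x](ρ[x/w](ρ[u/z](T)))) → 7

== RESULT ==
u | x
p | p
p | s
p | t
p | t
r | r
s | q
t | q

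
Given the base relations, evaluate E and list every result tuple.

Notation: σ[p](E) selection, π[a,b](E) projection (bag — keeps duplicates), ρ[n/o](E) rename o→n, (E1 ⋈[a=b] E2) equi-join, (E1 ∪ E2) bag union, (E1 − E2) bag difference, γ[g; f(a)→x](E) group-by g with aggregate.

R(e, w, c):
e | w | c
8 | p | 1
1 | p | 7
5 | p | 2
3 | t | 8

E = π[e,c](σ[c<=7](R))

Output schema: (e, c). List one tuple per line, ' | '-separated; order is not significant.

Per-node cardinality:
  R → 4
  σ[c<=7](R) → 3
  π[e,c](σ[c<=7](R)) → 3

== RESULT ==
e | c
1 | 7
5 | 2
8 | 1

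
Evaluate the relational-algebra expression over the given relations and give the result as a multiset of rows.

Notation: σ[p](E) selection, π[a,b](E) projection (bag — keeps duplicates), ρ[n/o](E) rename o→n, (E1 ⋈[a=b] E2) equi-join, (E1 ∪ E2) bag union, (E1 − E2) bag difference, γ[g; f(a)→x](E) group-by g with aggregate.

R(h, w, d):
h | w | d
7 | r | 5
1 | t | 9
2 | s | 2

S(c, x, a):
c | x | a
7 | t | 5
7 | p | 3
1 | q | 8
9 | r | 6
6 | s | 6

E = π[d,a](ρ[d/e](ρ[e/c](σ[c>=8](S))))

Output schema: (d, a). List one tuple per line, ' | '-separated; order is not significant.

Stepwise |·|:
  S → 5
  σ[c>=8](S) → 1
  ρ[e/c](σ[c>=8](S)) → 1
  ρ[d/e](ρ[e/c](σ[c>=8](S))) → 1
  π[d,a](ρ[d/e](ρ[e/c](σ[c>=8](S)))) → 1

== RESULT ==
d | a
9 | 6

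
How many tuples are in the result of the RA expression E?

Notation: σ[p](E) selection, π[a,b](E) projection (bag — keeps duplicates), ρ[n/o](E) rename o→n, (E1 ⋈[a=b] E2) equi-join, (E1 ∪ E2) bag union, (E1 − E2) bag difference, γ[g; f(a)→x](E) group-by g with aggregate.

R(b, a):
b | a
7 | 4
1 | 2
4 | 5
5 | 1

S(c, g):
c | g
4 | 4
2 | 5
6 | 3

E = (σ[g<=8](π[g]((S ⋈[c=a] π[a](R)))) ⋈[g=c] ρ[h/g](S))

Stepwise |·|:
  S → 3
  R → 4
  π[a](R) → 4
  (S ⋈[c=a] π[a](R)) → 2
  π[g]((S ⋈[c=a] π[a](R))) → 2
  σ[g<=8](π[g]((S ⋈[c=a] π[a](R)))) → 2
  S → 3
  ρ[h/g](S) → 3
  (σ[g<=8](π[g]((S ⋈[c=a] π[a](R)))) ⋈[g=c] ρ[h/g](S)) → 1

|E| = 1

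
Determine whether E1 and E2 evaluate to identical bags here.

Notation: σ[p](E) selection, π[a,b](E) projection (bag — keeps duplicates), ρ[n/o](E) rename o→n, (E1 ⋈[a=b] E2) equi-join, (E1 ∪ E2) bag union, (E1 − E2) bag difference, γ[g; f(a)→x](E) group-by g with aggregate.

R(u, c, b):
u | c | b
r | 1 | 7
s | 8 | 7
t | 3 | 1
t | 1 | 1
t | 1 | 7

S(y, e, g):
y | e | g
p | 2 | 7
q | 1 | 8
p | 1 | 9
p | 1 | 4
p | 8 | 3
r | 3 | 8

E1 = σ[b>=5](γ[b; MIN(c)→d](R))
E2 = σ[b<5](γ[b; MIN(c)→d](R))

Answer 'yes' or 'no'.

E1 stepwise |·|:
  R → 5
  γ[b; MIN(c)→d](R) → 2
  σ[b>=5](γ[b; MIN(c)→d](R)) → 1
E2 stepwise |·|:
  R → 5
  γ[b; MIN(c)→d](R) → 2
  σ[b<5](γ[b; MIN(c)→d](R)) → 1

E1 result:
b | d
7 | 1
E2 result:
b | d
1 | 1
Witness: (1, 1) appears 0× in E1 but 1× in E2.

no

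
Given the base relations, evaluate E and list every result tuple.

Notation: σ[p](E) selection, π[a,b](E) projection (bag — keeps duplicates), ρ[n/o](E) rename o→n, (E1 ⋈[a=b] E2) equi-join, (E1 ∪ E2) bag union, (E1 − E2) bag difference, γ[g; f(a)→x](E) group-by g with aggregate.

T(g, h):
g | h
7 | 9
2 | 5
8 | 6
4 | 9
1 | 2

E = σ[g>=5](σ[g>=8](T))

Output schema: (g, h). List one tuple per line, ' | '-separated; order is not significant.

Stepwise |·|:
  T → 5
  σ[g>=8](T) → 1
  σ[g>=5](σ[g>=8](T)) → 1

== RESULT ==
g | h
8 | 6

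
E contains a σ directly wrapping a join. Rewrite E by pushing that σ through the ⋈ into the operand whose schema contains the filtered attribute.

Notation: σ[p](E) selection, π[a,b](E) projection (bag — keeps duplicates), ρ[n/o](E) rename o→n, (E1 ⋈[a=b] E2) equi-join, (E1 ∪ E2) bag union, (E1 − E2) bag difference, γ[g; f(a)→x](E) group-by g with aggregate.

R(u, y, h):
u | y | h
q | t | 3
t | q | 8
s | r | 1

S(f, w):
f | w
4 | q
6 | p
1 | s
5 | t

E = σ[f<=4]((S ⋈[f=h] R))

σ filters on f, owned by the left side.
E' = (σ[f<=4](S) ⋈[f=h] R)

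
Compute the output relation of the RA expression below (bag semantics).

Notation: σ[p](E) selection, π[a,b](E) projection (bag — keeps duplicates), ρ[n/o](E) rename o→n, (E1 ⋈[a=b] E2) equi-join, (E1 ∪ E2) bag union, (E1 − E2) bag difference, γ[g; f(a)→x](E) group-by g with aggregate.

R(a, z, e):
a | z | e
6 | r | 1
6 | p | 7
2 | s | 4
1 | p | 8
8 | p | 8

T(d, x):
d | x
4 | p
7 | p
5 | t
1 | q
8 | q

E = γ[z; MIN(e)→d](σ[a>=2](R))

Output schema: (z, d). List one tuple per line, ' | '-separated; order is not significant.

Subexpression sizes:
  R → 5
  σ[a>=2](R) → 4
  γ[z; MIN(e)→d](σ[a>=2](R)) → 3

== RESULT ==
z | d
p | 7
r | 1
s | 4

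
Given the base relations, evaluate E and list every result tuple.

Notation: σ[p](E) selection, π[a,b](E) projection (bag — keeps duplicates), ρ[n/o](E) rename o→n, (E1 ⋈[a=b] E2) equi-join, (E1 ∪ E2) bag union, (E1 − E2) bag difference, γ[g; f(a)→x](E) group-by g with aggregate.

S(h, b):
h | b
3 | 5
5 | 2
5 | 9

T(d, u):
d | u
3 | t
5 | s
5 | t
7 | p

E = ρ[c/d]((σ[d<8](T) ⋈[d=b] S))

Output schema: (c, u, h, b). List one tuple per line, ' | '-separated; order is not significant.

Stepwise |·|:
  T → 4
  σ[d<8](T) → 4
  S → 3
  (σ[d<8](T) ⋈[d=b] S) → 2
  ρ[c/d]((σ[d<8](T) ⋈[d=b] S)) → 2

== RESULT ==
c | u | h | b
5 | s | 3 | 5
5 | t | 3 | 5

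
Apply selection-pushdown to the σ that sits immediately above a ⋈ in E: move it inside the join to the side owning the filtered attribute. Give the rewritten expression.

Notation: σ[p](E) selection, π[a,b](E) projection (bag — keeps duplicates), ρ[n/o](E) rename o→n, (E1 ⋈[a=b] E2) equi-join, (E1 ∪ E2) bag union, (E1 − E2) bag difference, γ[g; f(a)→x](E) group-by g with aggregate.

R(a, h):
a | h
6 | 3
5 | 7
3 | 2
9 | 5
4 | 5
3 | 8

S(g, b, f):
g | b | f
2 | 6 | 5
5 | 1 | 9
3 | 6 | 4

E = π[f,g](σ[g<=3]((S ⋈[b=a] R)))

σ filters on g, owned by the left side.
E' = π[f,g]((σ[g<=3](S) ⋈[b=a] R))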